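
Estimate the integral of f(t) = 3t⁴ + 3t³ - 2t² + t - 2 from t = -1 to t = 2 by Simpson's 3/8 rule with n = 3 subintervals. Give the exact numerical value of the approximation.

h = (2 − (-1))/3 = 1.
Nodes t₀,…,t₃ = -1, 0, 1, 2.
f(t) = 3t⁴ + 3t³ - 2t² + t - 2: f₀=-5, f₁=-2, f₂=3, f₃=64.
(3h/8)·[f₀ + 3f₁ + 3f₂ + f₃] = 0.375·(62) = 23.25.

23.25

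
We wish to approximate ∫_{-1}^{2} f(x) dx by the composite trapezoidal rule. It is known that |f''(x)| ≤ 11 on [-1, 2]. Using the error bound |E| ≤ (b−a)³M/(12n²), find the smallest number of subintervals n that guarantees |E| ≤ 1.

5

Need 297/(12n²) ≤ 1.
n² ≥ 297/(12·1) = 24.75 ⇒ n ≥ 4.9749, so the smallest n is 5.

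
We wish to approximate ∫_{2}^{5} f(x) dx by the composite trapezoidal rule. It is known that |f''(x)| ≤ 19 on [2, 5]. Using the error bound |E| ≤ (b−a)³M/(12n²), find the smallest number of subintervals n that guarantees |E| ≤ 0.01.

66

Need 513/(12n²) ≤ 0.01.
n² ≥ 513/(12·0.01) = 4275 ⇒ n ≥ 65.3835, so the smallest n is 66.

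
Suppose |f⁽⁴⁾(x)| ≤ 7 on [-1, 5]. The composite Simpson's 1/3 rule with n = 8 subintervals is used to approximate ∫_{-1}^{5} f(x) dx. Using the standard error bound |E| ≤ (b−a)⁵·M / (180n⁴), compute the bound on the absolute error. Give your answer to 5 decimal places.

|E| ≤ (6)⁵·7 / (180·8⁴) = 54432/737280 = 0.07383.

0.07383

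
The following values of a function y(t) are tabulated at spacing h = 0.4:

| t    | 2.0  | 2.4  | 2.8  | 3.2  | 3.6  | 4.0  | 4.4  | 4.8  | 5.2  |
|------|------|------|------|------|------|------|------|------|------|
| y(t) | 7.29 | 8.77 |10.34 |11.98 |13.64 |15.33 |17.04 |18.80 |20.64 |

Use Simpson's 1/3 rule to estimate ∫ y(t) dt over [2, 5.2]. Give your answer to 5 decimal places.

h = 0.4, n = 8.
(h/3)·[y₀ + 4y₁ + 2y₂ + 4y₃ + 2y₄ + 4y₅ + 2y₆ + 4y₇ + y₈] = 0.133333·(329.49) = 43.93200.

43.93200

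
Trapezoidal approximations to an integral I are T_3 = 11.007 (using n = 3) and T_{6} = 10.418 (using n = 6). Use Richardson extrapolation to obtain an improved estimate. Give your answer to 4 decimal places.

R = (4·T_{6} − T_3) / 3 = (4·10.418 − 11.007)/3 = (30.665)/3 = 10.2217.

10.2217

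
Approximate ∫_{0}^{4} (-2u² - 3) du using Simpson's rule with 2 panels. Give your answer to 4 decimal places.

-54.6667

h = (4 − 0)/2 = 2.
Nodes u₀,…,u₂ = 0, 2, 4.
f(u) = -2u² - 3: f₀=-3, f₁=-11, f₂=-35.
(h/3)·[f₀ + 4f₁ + f₂] = 0.666667·(-82) = -54.6667.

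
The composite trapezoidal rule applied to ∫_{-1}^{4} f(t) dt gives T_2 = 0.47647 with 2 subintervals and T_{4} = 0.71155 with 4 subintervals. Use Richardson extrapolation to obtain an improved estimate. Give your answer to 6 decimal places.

R = (4·T_{4} − T_2) / 3 = (4·0.71155 − 0.47647)/3 = (2.36973)/3 = 0.789910.

0.789910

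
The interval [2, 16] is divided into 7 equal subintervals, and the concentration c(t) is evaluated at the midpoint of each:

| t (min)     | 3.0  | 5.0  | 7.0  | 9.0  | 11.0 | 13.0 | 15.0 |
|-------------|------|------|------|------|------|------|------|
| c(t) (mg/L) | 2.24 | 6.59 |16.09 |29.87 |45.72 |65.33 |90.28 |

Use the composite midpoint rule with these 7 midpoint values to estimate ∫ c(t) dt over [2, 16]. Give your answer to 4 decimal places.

512.2400

h = 2, n = 7.
h·[y(m₁) + y(m₂) + y(m₃) + y(m₄) + y(m₅) + y(m₆) + y(m₇)] = 2·(256.12) = 512.2400.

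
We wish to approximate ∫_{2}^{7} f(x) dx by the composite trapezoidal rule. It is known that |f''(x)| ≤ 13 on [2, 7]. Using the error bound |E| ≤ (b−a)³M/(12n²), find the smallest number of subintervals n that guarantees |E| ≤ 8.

Need 1625/(12n²) ≤ 8.
n² ≥ 1625/(12·8) = 16.9271 ⇒ n ≥ 4.1143, so the smallest n is 5.

5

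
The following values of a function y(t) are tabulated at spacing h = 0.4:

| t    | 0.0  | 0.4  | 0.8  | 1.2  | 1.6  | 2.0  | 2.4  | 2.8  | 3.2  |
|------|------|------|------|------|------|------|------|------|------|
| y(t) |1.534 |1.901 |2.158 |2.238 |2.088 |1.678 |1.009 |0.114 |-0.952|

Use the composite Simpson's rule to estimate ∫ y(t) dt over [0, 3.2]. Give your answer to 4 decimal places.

4.6421

h = 0.4, n = 8.
(h/3)·[y₀ + 4y₁ + 2y₂ + 4y₃ + 2y₄ + 4y₅ + 2y₆ + 4y₇ + y₈] = 0.133333·(34.816) = 4.6421.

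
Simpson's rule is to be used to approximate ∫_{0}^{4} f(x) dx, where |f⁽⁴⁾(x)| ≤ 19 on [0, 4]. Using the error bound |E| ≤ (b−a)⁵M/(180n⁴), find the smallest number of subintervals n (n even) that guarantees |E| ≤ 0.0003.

26

Need 19456/(180n⁴) ≤ 0.0003.
n⁴ ≥ 19456/(180·0.0003) = 360296 ⇒ n ≥ 24.4999, so the smallest even n is 26. (n must be even for Simpson's rule.)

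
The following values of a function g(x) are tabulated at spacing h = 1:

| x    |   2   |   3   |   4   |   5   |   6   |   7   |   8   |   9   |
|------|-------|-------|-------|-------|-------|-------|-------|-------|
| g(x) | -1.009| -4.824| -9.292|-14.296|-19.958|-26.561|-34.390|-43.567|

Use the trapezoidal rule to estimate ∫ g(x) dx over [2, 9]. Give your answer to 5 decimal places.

-131.60900

h = 1, n = 7.
(h/2)·[y₀ + 2y₁ + 2y₂ + 2y₃ + 2y₄ + 2y₅ + 2y₆ + y₇] = 0.5·(-263.218) = -131.60900.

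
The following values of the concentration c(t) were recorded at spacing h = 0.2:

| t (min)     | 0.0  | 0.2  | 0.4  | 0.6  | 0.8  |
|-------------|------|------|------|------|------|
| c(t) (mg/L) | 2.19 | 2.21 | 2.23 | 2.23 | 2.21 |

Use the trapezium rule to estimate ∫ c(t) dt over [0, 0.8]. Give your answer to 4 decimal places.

h = 0.2, n = 4.
(h/2)·[y₀ + 2y₁ + 2y₂ + 2y₃ + y₄] = 0.1·(17.74) = 1.7740.

1.7740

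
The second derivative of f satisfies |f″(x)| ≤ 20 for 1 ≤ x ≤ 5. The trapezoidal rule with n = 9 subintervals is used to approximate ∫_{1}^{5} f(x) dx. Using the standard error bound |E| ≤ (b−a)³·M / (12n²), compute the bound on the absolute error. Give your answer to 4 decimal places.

1.3169

|E| ≤ (4)³·20 / (12·9²) = 1280/972 = 1.3169.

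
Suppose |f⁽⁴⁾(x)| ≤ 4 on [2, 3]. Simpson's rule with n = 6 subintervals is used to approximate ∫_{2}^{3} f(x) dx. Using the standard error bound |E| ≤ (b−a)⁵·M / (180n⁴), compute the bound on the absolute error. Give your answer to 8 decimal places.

|E| ≤ (1)⁵·4 / (180·6⁴) = 4/233280 = 0.00001715.

0.00001715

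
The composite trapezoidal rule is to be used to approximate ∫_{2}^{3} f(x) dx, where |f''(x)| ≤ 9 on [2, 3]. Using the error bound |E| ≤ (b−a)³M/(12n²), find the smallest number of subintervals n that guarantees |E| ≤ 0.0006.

36

Need 9/(12n²) ≤ 0.0006.
n² ≥ 9/(12·0.0006) = 1250 ⇒ n ≥ 35.3553, so the smallest n is 36.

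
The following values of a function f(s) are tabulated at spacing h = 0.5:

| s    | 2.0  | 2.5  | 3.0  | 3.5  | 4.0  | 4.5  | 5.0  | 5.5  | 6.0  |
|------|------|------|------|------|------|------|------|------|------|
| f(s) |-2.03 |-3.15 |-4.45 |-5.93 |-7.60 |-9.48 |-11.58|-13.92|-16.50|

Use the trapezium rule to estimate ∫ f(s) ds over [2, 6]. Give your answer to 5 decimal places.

-32.68750

h = 0.5, n = 8.
(h/2)·[y₀ + 2y₁ + 2y₂ + 2y₃ + 2y₄ + 2y₅ + 2y₆ + 2y₇ + y₈] = 0.25·(-130.75) = -32.68750.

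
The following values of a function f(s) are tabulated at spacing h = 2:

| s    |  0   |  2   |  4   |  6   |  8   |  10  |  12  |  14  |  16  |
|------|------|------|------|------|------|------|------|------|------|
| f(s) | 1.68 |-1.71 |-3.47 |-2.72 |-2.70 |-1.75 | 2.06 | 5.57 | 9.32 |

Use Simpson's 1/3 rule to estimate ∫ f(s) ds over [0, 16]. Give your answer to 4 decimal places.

h = 2, n = 8.
(h/3)·[y₀ + 4y₁ + 2y₂ + 4y₃ + 2y₄ + 4y₅ + 2y₆ + 4y₇ + y₈] = 0.666667·(0.34) = 0.2267.

0.2267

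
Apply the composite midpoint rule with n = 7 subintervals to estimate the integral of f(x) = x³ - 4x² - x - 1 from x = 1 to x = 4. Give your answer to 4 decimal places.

-30.9107

h = (4 − 1)/7 = 0.428571.
Midpoints m₁,…,m₇ = 1.214286, 1.642857, 2.071429, 2.5, 2.928571, 3.357143, 3.785714.
f(m₁)=-6.321793, f(m₂)=-9.004738, f(m₃)=-11.346574, f(m₄)=-12.875, f(m₅)=-13.117711, f(m₆)=-11.602405, f(m₇)=-7.856778.
h·[f(m₁) + f(m₂) + f(m₃) + f(m₄) + f(m₅) + f(m₆) + f(m₇)] = 0.428571·(-72.125) = -30.9107.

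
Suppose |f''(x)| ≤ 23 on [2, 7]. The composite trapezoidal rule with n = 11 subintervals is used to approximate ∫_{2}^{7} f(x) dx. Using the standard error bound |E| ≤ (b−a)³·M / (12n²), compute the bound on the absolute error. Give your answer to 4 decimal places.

|E| ≤ (5)³·23 / (12·11²) = 2875/1452 = 1.9800.

1.9800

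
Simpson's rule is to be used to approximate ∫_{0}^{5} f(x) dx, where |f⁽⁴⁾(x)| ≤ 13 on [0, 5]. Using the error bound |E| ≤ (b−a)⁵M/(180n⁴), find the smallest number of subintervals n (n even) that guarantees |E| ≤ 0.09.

Need 40625/(180n⁴) ≤ 0.09.
n⁴ ≥ 40625/(180·0.09) = 2507.72 ⇒ n ≥ 7.0765, so the smallest even n is 8. (n must be even for Simpson's rule.)

8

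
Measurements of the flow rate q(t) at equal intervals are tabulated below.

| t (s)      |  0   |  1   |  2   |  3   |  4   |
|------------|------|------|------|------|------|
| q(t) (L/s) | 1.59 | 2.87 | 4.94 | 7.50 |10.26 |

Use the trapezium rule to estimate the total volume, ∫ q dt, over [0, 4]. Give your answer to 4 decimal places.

21.2350

h = 1, n = 4.
(h/2)·[y₀ + 2y₁ + 2y₂ + 2y₃ + y₄] = 0.5·(42.47) = 21.2350.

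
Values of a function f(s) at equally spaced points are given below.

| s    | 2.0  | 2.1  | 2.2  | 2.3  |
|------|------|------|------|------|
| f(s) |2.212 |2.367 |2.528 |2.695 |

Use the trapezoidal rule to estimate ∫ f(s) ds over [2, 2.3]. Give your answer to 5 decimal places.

h = 0.1, n = 3.
(h/2)·[y₀ + 2y₁ + 2y₂ + y₃] = 0.05·(14.697) = 0.73485.

0.73485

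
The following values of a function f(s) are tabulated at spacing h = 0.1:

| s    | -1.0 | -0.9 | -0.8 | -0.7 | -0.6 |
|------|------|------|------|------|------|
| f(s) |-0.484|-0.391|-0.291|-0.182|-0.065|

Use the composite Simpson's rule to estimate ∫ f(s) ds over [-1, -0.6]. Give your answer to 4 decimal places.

-0.1141

h = 0.1, n = 4.
(h/3)·[y₀ + 4y₁ + 2y₂ + 4y₃ + y₄] = 0.033333·(-3.423) = -0.1141.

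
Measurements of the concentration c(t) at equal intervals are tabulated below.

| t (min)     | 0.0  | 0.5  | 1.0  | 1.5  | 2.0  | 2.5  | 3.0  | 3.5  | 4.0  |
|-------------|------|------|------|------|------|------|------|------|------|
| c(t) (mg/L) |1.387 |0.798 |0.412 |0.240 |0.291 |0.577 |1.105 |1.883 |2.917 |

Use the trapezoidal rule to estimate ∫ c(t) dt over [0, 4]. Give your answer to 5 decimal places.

3.72900

h = 0.5, n = 8.
(h/2)·[y₀ + 2y₁ + 2y₂ + 2y₃ + 2y₄ + 2y₅ + 2y₆ + 2y₇ + y₈] = 0.25·(14.916) = 3.72900.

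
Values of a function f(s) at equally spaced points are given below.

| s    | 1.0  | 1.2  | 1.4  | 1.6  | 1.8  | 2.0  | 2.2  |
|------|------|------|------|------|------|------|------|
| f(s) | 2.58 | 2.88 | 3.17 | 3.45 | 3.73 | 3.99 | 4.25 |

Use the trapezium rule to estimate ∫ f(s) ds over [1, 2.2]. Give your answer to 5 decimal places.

h = 0.2, n = 6.
(h/2)·[y₀ + 2y₁ + 2y₂ + 2y₃ + 2y₄ + 2y₅ + y₆] = 0.1·(41.27) = 4.12700.

4.12700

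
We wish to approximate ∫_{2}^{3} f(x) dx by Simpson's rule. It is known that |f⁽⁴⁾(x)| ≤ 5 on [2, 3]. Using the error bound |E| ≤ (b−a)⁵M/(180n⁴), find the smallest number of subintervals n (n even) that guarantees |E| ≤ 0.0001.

6

Need 5/(180n⁴) ≤ 0.0001.
n⁴ ≥ 5/(180·0.0001) = 277.778 ⇒ n ≥ 4.0825, so the smallest even n is 6. (n must be even for Simpson's rule.)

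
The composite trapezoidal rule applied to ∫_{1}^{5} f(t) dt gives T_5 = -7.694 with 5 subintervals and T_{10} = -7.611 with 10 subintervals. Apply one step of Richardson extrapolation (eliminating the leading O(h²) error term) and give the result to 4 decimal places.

-7.5833

R = (4·T_{10} − T_5) / 3 = (4·(-7.611) − (-7.694))/3 = (-22.750)/3 = -7.5833.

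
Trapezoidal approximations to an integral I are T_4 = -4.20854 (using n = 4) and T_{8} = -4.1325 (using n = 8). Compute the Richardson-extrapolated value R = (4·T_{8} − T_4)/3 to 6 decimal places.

-4.107153

R = (4·T_{8} − T_4) / 3 = (4·(-4.1325) − (-4.20854))/3 = (-12.32146)/3 = -4.107153.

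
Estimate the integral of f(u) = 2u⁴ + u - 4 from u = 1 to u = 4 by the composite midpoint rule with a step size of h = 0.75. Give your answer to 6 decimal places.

392.942871

h = (4 − 1)/4 = 0.75.
Midpoints m₁,…,m₄ = 1.375, 2.125, 2.875, 3.625.
f(m₁)=4.52392578125, f(m₂)=38.90673828125, f(m₃)=135.51611328125, f(m₄)=344.97705078125.
h·[f(m₁) + f(m₂) + f(m₃) + f(m₄)] = 0.75·(523.923828125) = 392.942871.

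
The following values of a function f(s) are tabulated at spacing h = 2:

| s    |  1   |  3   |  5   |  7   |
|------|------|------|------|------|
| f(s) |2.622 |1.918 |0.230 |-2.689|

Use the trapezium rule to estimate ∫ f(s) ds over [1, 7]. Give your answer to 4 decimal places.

h = 2, n = 3.
(h/2)·[y₀ + 2y₁ + 2y₂ + y₃] = 1·(4.229) = 4.2290.

4.2290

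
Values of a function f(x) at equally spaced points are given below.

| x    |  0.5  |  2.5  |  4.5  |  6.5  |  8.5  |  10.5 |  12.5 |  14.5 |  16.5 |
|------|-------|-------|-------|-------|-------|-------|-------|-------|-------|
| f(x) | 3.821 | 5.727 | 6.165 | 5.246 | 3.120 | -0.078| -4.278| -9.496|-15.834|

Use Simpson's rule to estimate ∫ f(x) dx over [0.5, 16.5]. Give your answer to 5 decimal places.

2.39800

h = 2, n = 8.
(h/3)·[y₀ + 4y₁ + 2y₂ + 4y₃ + 2y₄ + 4y₅ + 2y₆ + 4y₇ + y₈] = 0.666667·(3.597) = 2.39800.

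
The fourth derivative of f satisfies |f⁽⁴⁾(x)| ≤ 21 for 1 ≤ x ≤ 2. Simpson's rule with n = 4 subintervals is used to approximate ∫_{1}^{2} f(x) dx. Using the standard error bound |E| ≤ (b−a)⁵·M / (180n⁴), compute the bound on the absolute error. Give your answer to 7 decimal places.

0.0004557

|E| ≤ (1)⁵·21 / (180·4⁴) = 21/46080 = 0.0004557.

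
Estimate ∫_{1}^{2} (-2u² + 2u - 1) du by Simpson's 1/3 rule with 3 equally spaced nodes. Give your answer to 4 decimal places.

-2.6667

h = (2 − 1)/2 = 0.5.
Nodes u₀,…,u₂ = 1, 1.5, 2.
f(u) = -2u² + 2u - 1: f₀=-1, f₁=-2.5, f₂=-5.
(h/3)·[f₀ + 4f₁ + f₂] = 0.166667·(-16) = -2.6667.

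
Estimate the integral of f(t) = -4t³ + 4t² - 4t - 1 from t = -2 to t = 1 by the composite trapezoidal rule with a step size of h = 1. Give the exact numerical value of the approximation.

h = (1 − (-2))/3 = 1.
Nodes t₀,…,t₃ = -2, -1, 0, 1.
f(t) = -4t³ + 4t² - 4t - 1: f₀=55, f₁=11, f₂=-1, f₃=-5.
(h/2)·[f₀ + 2f₁ + 2f₂ + f₃] = 0.5·(70) = 35.

35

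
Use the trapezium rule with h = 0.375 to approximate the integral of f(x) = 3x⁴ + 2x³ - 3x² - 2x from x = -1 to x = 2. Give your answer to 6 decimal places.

16.559692

h = (2 − (-1))/8 = 0.375.
Nodes x₀,…,x₈ = -1, -0.625, -0.25, 0.125, 0.5, 0.875, 1.25, 1.625, 2.
f(x) = 3x⁴ + 2x³ - 3x² - 2x: f₀=0, f₁=0.047607421875, f₂=0.29296875, f₃=-0.292236328125, f₄=-1.3125, f₅=-0.948486328125, f₆=4.04296875, f₇=18.328857421875, f₈=48.
(h/2)·[f₀ + 2f₁ + 2f₂ + 2f₃ + 2f₄ + 2f₅ + 2f₆ + 2f₇ + f₈] = 0.1875·(88.318359375) = 16.559692.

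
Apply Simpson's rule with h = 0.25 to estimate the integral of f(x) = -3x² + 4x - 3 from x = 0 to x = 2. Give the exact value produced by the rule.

-6

h = (2 − 0)/8 = 0.25.
Nodes x₀,…,x₈ = 0, 0.25, 0.5, 0.75, 1, 1.25, 1.5, 1.75, 2.
f(x) = -3x² + 4x - 3: f₀=-3, f₁=-2.1875, f₂=-1.75, f₃=-1.6875, f₄=-2, f₅=-2.6875, f₆=-3.75, f₇=-5.1875, f₈=-7.
(h/3)·[f₀ + 4f₁ + 2f₂ + 4f₃ + 2f₄ + 4f₅ + 2f₆ + 4f₇ + f₈] = 0.083333·(-72) = -6.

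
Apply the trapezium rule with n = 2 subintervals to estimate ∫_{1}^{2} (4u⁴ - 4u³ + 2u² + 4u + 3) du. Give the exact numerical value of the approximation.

h = (2 − 1)/2 = 0.5.
Nodes u₀,…,u₂ = 1, 1.5, 2.
f(u) = 4u⁴ - 4u³ + 2u² + 4u + 3: f₀=9, f₁=20.25, f₂=51.
(h/2)·[f₀ + 2f₁ + f₂] = 0.25·(100.5) = 25.125.

25.125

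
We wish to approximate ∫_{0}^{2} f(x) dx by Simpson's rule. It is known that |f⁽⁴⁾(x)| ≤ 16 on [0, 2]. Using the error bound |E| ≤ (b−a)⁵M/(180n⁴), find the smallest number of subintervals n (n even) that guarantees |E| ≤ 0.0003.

Need 512/(180n⁴) ≤ 0.0003.
n⁴ ≥ 512/(180·0.0003) = 9481.48 ⇒ n ≥ 9.8678, so the smallest even n is 10. (n must be even for Simpson's rule.)

10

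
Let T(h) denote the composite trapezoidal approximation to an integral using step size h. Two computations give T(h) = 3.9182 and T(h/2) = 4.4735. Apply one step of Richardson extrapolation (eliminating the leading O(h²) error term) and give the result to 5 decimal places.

R = (4·T(h/2) − T(h)) / 3 = (4·4.4735 − 3.9182)/3 = (13.9758)/3 = 4.65860.

4.65860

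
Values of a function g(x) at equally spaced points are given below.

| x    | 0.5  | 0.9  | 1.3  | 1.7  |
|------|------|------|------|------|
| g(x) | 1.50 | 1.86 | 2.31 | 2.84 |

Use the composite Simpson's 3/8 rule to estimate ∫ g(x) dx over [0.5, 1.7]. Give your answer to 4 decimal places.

2.5275

h = 0.4, n = 3.
(3h/8)·[y₀ + 3y₁ + 3y₂ + y₃] = 0.15·(16.85) = 2.5275.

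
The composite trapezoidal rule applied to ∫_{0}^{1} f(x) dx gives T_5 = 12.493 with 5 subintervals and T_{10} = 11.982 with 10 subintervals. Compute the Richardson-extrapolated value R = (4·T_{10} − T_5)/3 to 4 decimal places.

R = (4·T_{10} − T_5) / 3 = (4·11.982 − 12.493)/3 = (35.435)/3 = 11.8117.

11.8117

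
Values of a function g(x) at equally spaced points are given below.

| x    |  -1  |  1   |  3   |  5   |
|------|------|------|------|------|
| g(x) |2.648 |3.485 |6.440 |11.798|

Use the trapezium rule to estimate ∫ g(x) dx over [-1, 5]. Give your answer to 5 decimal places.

h = 2, n = 3.
(h/2)·[y₀ + 2y₁ + 2y₂ + y₃] = 1·(34.296) = 34.29600.

34.29600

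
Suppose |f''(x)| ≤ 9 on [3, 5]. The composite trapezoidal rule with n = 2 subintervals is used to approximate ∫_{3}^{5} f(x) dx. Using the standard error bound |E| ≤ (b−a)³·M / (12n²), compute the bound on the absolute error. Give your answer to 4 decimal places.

1.5000

|E| ≤ (2)³·9 / (12·2²) = 72/48 = 1.5000.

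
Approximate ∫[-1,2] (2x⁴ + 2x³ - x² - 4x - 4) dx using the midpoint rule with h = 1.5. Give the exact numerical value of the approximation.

-7.2890625

h = (2 − (-1))/2 = 1.5.
Midpoints m₁,…,m₂ = -0.25, 1.25.
f(m₁)=-3.0859375, f(m₂)=-1.7734375.
h·[f(m₁) + f(m₂)] = 1.5·(-4.859375) = -7.2890625.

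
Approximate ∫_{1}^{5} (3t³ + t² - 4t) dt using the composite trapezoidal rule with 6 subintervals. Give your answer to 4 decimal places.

469.6296

h = (5 − 1)/6 = 0.666667.
Nodes t₀,…,t₆ = 1, 1.666667, 2.333333, 3, 3.666667, 4.333333, 5.
f(t) = 3t³ + t² - 4t: f₀=0, f₁=10, f₂=34.222222, f₃=78, f₄=146.666667, f₅=245.555556, f₆=380.
(h/2)·[f₀ + 2f₁ + 2f₂ + 2f₃ + 2f₄ + 2f₅ + f₆] = 0.333333·(1408.888889) = 469.6296.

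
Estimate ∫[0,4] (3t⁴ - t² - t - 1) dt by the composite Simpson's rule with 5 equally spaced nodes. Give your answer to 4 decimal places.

582.6667

h = (4 − 0)/4 = 1.
Nodes t₀,…,t₄ = 0, 1, 2, 3, 4.
f(t) = 3t⁴ - t² - t - 1: f₀=-1, f₁=0, f₂=41, f₃=230, f₄=747.
(h/3)·[f₀ + 4f₁ + 2f₂ + 4f₃ + f₄] = 0.333333·(1748) = 582.6667.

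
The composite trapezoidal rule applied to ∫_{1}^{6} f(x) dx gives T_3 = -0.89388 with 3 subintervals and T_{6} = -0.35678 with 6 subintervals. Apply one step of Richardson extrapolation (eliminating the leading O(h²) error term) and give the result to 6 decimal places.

-0.177747

R = (4·T_{6} − T_3) / 3 = (4·(-0.35678) − (-0.89388))/3 = (-0.53324)/3 = -0.177747.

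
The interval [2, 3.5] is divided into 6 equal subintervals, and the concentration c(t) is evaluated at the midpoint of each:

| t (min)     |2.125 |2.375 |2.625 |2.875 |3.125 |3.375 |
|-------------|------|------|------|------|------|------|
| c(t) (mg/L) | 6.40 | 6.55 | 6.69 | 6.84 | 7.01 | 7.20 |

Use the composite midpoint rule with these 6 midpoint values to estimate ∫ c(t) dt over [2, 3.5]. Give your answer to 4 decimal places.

h = 0.25, n = 6.
h·[y(m₁) + y(m₂) + y(m₃) + y(m₄) + y(m₅) + y(m₆)] = 0.25·(40.69) = 10.1725.

10.1725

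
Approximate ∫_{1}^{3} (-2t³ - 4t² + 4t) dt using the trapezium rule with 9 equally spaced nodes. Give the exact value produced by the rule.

-59

h = (3 − 1)/8 = 0.25.
Nodes t₀,…,t₈ = 1, 1.25, 1.5, 1.75, 2, 2.25, 2.5, 2.75, 3.
f(t) = -2t³ - 4t² + 4t: f₀=-2, f₁=-5.15625, f₂=-9.75, f₃=-15.96875, f₄=-24, f₅=-34.03125, f₆=-46.25, f₇=-60.84375, f₈=-78.
(h/2)·[f₀ + 2f₁ + 2f₂ + 2f₃ + 2f₄ + 2f₅ + 2f₆ + 2f₇ + f₈] = 0.125·(-472) = -59.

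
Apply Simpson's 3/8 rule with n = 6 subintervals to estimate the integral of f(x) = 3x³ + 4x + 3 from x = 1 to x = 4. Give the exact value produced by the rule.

h = (4 − 1)/6 = 0.5.
Nodes x₀,…,x₆ = 1, 1.5, 2, 2.5, 3, 3.5, 4.
f(x) = 3x³ + 4x + 3: f₀=10, f₁=19.125, f₂=35, f₃=59.875, f₄=96, f₅=145.625, f₆=211.
(3h/8)·[f₀ + 3f₁ + 3f₂ + 2f₃ + 3f₄ + 3f₅ + f₆] = 0.1875·(1228) = 230.25.

230.25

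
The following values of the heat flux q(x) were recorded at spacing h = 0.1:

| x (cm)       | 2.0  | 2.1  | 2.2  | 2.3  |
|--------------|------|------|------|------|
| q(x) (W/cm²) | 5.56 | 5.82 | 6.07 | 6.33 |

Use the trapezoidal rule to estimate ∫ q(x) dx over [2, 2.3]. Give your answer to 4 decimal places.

h = 0.1, n = 3.
(h/2)·[y₀ + 2y₁ + 2y₂ + y₃] = 0.05·(35.67) = 1.7835.

1.7835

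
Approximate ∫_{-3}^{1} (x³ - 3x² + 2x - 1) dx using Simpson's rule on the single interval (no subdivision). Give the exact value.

S = (b−a)/6 · [f(-3) + 4f(-1) + f(1)] = 0.666667·[(-61) + 4·(-7) + (-1)] = -60.

-60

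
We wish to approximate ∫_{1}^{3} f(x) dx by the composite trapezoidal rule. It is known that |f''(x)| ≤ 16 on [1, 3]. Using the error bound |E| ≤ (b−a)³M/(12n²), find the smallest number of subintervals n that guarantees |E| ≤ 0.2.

Need 128/(12n²) ≤ 0.2.
n² ≥ 128/(12·0.2) = 53.3333 ⇒ n ≥ 7.3030, so the smallest n is 8.

8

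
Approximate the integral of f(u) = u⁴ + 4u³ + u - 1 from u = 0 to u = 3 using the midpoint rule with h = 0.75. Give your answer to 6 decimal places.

126.065186

h = (3 − 0)/4 = 0.75.
Midpoints m₁,…,m₄ = 0.375, 1.125, 1.875, 2.625.
f(m₁)=-0.394287109375, f(m₂)=7.422119140625, f(m₃)=39.601806640625, f(m₄)=121.457275390625.
h·[f(m₁) + f(m₂) + f(m₃) + f(m₄)] = 0.75·(168.0869140625) = 126.065186.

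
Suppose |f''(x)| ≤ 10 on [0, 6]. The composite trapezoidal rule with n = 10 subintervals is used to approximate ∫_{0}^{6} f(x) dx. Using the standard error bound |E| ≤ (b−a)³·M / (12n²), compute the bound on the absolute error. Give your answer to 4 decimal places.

1.8000

|E| ≤ (6)³·10 / (12·10²) = 2160/1200 = 1.8000.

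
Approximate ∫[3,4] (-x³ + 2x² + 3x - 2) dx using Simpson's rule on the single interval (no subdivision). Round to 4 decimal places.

-10.5833

S = (b−a)/6 · [f(3) + 4f(3.5) + f(4)] = 0.166667·[(-2) + 4·(-9.875) + (-22)] = -10.5833.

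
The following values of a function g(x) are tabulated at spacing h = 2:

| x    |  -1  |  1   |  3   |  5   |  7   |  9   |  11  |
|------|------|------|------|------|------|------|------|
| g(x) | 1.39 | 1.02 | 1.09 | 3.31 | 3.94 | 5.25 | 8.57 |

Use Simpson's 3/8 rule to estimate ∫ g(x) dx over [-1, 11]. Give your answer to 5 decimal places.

37.86000

h = 2, n = 6.
(3h/8)·[y₀ + 3y₁ + 3y₂ + 2y₃ + 3y₄ + 3y₅ + y₆] = 0.75·(50.48) = 37.86000.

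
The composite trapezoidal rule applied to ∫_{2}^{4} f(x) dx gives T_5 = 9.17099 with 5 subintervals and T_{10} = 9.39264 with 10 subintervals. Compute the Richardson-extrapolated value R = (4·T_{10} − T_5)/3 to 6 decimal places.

R = (4·T_{10} − T_5) / 3 = (4·9.39264 − 9.17099)/3 = (28.39957)/3 = 9.466523.

9.466523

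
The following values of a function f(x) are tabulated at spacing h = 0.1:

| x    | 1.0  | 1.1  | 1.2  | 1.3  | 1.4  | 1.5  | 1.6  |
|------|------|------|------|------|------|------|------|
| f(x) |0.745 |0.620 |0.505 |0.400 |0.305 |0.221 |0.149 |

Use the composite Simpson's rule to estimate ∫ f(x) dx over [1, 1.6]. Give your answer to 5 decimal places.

h = 0.1, n = 6.
(h/3)·[y₀ + 4y₁ + 2y₂ + 4y₃ + 2y₄ + 4y₅ + y₆] = 0.033333·(7.478) = 0.24927.

0.24927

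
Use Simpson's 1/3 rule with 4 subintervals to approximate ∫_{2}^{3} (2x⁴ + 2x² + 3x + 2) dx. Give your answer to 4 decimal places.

106.5677

h = (3 − 2)/4 = 0.25.
Nodes x₀,…,x₄ = 2, 2.25, 2.5, 2.75, 3.
f(x) = 2x⁴ + 2x² + 3x + 2: f₀=48, f₁=70.1328125, f₂=100.125, f₃=139.7578125, f₄=191.
(h/3)·[f₀ + 4f₁ + 2f₂ + 4f₃ + f₄] = 0.083333·(1278.8125) = 106.5677.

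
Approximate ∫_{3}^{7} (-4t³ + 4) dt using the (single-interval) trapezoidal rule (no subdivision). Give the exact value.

T = (b−a)/2 · [f(3) + f(7)] = 2·[(-104) + (-1368)] = -2944.

-2944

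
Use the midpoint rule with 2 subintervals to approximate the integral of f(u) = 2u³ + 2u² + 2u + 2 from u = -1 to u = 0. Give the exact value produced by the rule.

h = (0 − (-1))/2 = 0.5.
Midpoints m₁,…,m₂ = -0.75, -0.25.
f(m₁)=0.78125, f(m₂)=1.59375.
h·[f(m₁) + f(m₂)] = 0.5·(2.375) = 1.1875.

1.1875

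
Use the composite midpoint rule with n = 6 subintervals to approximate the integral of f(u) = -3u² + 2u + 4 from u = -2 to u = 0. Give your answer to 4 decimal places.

-3.9444

h = (0 − (-2))/6 = 0.333333.
Midpoints m₁,…,m₆ = -1.833333, -1.5, -1.166667, -0.833333, -0.5, -0.166667.
f(m₁)=-9.75, f(m₂)=-5.75, f(m₃)=-2.416667, f(m₄)=0.25, f(m₅)=2.25, f(m₆)=3.583333.
h·[f(m₁) + f(m₂) + f(m₃) + f(m₄) + f(m₅) + f(m₆)] = 0.333333·(-11.833333) = -3.9444.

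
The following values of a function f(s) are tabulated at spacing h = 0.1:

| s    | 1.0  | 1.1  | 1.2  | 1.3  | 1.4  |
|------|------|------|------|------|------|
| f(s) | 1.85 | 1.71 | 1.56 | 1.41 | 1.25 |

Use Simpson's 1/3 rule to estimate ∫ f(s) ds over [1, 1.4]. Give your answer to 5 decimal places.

0.62333

h = 0.1, n = 4.
(h/3)·[y₀ + 4y₁ + 2y₂ + 4y₃ + y₄] = 0.033333·(18.70) = 0.62333.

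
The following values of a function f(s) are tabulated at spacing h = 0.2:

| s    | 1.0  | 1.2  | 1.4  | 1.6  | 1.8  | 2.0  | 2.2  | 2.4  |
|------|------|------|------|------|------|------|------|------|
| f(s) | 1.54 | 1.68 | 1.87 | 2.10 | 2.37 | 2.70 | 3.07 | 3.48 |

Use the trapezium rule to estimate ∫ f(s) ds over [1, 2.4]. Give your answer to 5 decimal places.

h = 0.2, n = 7.
(h/2)·[y₀ + 2y₁ + 2y₂ + 2y₃ + 2y₄ + 2y₅ + 2y₆ + y₇] = 0.1·(32.60) = 3.26000.

3.26000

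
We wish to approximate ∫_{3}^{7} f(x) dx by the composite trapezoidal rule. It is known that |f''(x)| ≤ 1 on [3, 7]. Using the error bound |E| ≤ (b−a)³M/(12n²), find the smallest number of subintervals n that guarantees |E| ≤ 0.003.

Need 64/(12n²) ≤ 0.003.
n² ≥ 64/(12·0.003) = 1777.78 ⇒ n ≥ 42.1637, so the smallest n is 43.

43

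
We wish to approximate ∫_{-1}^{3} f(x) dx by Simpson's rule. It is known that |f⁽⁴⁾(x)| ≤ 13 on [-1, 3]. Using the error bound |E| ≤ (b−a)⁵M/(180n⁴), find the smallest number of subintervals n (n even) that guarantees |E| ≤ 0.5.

Need 13312/(180n⁴) ≤ 0.5.
n⁴ ≥ 13312/(180·0.5) = 147.911 ⇒ n ≥ 3.4874, so the smallest even n is 4. (n must be even for Simpson's rule.)

4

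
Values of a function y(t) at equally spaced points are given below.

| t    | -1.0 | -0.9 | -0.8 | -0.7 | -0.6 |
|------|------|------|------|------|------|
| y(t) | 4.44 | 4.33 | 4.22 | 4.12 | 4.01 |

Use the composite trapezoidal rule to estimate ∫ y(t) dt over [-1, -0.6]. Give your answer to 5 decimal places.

1.68950

h = 0.1, n = 4.
(h/2)·[y₀ + 2y₁ + 2y₂ + 2y₃ + y₄] = 0.05·(33.79) = 1.68950.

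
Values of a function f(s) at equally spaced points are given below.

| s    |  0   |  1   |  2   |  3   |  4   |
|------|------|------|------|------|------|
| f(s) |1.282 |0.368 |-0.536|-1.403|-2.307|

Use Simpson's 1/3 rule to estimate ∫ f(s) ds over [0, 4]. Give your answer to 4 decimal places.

-2.0790

h = 1, n = 4.
(h/3)·[y₀ + 4y₁ + 2y₂ + 4y₃ + y₄] = 0.333333·(-6.237) = -2.0790.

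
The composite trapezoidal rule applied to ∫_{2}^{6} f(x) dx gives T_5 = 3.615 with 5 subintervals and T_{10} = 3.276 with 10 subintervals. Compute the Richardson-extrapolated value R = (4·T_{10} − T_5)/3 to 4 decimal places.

3.1630

R = (4·T_{10} − T_5) / 3 = (4·3.276 − 3.615)/3 = (9.489)/3 = 3.1630.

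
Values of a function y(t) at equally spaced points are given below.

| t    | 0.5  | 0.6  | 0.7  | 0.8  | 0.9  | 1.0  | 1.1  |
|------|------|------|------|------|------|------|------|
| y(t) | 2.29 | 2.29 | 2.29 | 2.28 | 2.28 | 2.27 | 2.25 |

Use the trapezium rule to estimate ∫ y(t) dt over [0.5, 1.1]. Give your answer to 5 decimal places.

1.36800

h = 0.1, n = 6.
(h/2)·[y₀ + 2y₁ + 2y₂ + 2y₃ + 2y₄ + 2y₅ + y₆] = 0.05·(27.36) = 1.36800.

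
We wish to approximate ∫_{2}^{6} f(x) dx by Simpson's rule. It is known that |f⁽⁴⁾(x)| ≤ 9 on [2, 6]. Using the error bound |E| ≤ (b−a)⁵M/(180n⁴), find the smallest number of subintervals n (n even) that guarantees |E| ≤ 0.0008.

Need 9216/(180n⁴) ≤ 0.0008.
n⁴ ≥ 9216/(180·0.0008) = 64000 ⇒ n ≥ 15.9054, so the smallest even n is 16. (n must be even for Simpson's rule.)

16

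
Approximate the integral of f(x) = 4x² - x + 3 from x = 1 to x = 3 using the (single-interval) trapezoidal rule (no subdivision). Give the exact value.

42

T = (b−a)/2 · [f(1) + f(3)] = 1·[6 + 36] = 42.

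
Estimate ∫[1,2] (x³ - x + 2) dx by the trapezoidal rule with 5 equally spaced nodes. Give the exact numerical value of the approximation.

4.296875

h = (2 − 1)/4 = 0.25.
Nodes x₀,…,x₄ = 1, 1.25, 1.5, 1.75, 2.
f(x) = x³ - x + 2: f₀=2, f₁=2.703125, f₂=3.875, f₃=5.609375, f₄=8.
(h/2)·[f₀ + 2f₁ + 2f₂ + 2f₃ + f₄] = 0.125·(34.375) = 4.296875.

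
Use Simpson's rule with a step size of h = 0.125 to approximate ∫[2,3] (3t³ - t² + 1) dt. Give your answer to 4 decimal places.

43.4167

h = (3 − 2)/8 = 0.125.
Nodes t₀,…,t₈ = 2, 2.125, 2.25, 2.375, 2.5, 2.625, 2.75, 2.875, 3.
f(t) = 3t³ - t² + 1: f₀=21, f₁=25.271484375, f₂=30.109375, f₃=35.548828125, f₄=41.625, f₅=48.373046875, f₆=55.828125, f₇=64.025390625, f₈=73.
(h/3)·[f₀ + 4f₁ + 2f₂ + 4f₃ + 2f₄ + 4f₅ + 2f₆ + 4f₇ + f₈] = 0.041667·(1042) = 43.4167.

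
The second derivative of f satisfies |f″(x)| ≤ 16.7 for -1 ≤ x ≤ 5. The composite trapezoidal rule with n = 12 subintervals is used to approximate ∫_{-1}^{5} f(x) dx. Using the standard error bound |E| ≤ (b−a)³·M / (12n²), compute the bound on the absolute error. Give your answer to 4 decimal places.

|E| ≤ (6)³·16.7 / (12·12²) = 3607.2/1728 = 2.0875.

2.0875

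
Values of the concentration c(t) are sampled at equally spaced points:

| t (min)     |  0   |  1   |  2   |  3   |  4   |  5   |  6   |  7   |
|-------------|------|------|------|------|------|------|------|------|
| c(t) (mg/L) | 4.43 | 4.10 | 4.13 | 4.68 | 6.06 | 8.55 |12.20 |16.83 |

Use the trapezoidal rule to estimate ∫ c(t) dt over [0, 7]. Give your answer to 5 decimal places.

h = 1, n = 7.
(h/2)·[y₀ + 2y₁ + 2y₂ + 2y₃ + 2y₄ + 2y₅ + 2y₆ + y₇] = 0.5·(100.70) = 50.35000.

50.35000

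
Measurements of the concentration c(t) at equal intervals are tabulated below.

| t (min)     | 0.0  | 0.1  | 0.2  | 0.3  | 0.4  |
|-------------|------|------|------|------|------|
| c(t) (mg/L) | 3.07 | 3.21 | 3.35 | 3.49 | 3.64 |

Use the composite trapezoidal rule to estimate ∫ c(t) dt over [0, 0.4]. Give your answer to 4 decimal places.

1.3405

h = 0.1, n = 4.
(h/2)·[y₀ + 2y₁ + 2y₂ + 2y₃ + y₄] = 0.05·(26.81) = 1.3405.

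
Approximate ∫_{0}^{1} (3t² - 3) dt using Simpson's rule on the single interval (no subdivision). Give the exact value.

S = (b−a)/6 · [f(0) + 4f(0.5) + f(1)] = 0.166667·[(-3) + 4·(-2.25) + 0] = -2.

-2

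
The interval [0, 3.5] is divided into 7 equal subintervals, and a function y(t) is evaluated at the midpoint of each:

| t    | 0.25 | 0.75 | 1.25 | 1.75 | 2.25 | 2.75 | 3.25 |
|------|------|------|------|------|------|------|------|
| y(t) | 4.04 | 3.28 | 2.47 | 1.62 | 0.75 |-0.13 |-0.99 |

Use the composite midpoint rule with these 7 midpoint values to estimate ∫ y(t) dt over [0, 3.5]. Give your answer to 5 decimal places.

h = 0.5, n = 7.
h·[y(m₁) + y(m₂) + y(m₃) + y(m₄) + y(m₅) + y(m₆) + y(m₇)] = 0.5·(11.04) = 5.52000.

5.52000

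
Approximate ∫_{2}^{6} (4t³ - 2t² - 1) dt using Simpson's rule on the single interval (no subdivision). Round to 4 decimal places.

1137.3333

S = (b−a)/6 · [f(2) + 4f(4) + f(6)] = 0.666667·[23 + 4·223 + 791] = 1137.3333.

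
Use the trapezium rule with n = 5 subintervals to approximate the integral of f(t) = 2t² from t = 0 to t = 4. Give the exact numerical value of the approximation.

h = (4 − 0)/5 = 0.8.
Nodes t₀,…,t₅ = 0, 0.8, 1.6, 2.4, 3.2, 4.
f(t) = 2t²: f₀=0, f₁=1.28, f₂=5.12, f₃=11.52, f₄=20.48, f₅=32.
(h/2)·[f₀ + 2f₁ + 2f₂ + 2f₃ + 2f₄ + f₅] = 0.4·(108.8) = 43.52.

43.52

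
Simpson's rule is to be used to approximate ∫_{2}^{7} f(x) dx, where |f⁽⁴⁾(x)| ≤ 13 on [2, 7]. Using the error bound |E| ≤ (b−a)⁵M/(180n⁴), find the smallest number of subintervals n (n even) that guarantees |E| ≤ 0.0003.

Need 40625/(180n⁴) ≤ 0.0003.
n⁴ ≥ 40625/(180·0.0003) = 752315 ⇒ n ≥ 29.4510, so the smallest even n is 30. (n must be even for Simpson's rule.)

30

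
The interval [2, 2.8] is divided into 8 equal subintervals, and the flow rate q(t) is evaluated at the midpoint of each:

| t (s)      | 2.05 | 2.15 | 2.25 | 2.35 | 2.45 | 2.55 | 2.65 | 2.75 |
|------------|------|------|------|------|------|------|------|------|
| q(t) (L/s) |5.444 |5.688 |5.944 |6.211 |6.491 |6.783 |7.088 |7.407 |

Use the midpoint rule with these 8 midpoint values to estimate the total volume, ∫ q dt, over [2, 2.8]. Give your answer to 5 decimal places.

5.10560

h = 0.1, n = 8.
h·[y(m₁) + y(m₂) + y(m₃) + y(m₄) + y(m₅) + y(m₆) + y(m₇) + y(m₈)] = 0.1·(51.056) = 5.10560.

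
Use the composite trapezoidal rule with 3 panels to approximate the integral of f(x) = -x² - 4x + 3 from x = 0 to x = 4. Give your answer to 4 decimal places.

h = (4 − 0)/3 = 1.333333.
Nodes x₀,…,x₃ = 0, 1.333333, 2.666667, 4.
f(x) = -x² - 4x + 3: f₀=3, f₁=-4.111111, f₂=-14.777778, f₃=-29.
(h/2)·[f₀ + 2f₁ + 2f₂ + f₃] = 0.666667·(-63.777778) = -42.5185.

-42.5185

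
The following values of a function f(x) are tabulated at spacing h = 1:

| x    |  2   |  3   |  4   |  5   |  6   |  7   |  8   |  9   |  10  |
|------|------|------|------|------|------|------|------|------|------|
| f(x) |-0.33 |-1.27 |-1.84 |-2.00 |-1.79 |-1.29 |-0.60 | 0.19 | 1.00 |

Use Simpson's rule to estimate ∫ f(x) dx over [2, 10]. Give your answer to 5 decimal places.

h = 1, n = 8.
(h/3)·[y₀ + 4y₁ + 2y₂ + 4y₃ + 2y₄ + 4y₅ + 2y₆ + 4y₇ + y₈] = 0.333333·(-25.27) = -8.42333.

-8.42333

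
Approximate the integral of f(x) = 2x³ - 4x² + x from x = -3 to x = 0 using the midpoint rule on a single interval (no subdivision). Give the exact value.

-51.75

M = (b−a)·f(-1.5) = 3·(-17.25) = -51.75.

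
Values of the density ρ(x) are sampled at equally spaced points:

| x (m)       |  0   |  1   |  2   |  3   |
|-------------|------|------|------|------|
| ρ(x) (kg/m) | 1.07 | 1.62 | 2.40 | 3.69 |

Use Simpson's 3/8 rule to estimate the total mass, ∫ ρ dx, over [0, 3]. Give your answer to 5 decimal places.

6.30750

h = 1, n = 3.
(3h/8)·[y₀ + 3y₁ + 3y₂ + y₃] = 0.375·(16.82) = 6.30750.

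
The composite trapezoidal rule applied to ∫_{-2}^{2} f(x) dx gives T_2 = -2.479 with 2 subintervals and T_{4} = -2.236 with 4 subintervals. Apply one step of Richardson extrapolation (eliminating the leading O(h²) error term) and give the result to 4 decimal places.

R = (4·T_{4} − T_2) / 3 = (4·(-2.236) − (-2.479))/3 = (-6.465)/3 = -2.1550.

-2.1550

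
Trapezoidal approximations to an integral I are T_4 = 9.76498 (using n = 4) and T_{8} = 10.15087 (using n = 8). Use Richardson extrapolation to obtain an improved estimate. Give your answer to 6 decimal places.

R = (4·T_{8} − T_4) / 3 = (4·10.15087 − 9.76498)/3 = (30.83850)/3 = 10.279500.

10.279500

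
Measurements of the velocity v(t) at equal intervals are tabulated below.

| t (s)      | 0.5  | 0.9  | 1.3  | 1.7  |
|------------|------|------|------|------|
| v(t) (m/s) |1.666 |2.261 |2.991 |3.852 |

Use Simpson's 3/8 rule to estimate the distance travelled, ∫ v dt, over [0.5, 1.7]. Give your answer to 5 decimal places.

h = 0.4, n = 3.
(3h/8)·[y₀ + 3y₁ + 3y₂ + y₃] = 0.15·(21.274) = 3.19110.

3.19110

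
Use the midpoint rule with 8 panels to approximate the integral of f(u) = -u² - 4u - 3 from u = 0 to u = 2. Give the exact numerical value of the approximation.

h = (2 − 0)/8 = 0.25.
Midpoints m₁,…,m₈ = 0.125, 0.375, 0.625, 0.875, 1.125, 1.375, 1.625, 1.875.
f(m₁)=-3.515625, f(m₂)=-4.640625, f(m₃)=-5.890625, f(m₄)=-7.265625, f(m₅)=-8.765625, f(m₆)=-10.390625, f(m₇)=-12.140625, f(m₈)=-14.015625.
h·[f(m₁) + f(m₂) + f(m₃) + f(m₄) + f(m₅) + f(m₆) + f(m₇) + f(m₈)] = 0.25·(-66.625) = -16.65625.

-16.65625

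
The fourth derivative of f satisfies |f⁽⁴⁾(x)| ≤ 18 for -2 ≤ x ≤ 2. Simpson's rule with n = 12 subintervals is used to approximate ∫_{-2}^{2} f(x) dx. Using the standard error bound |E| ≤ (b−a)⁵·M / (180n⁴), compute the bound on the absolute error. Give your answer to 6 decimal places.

0.004938

|E| ≤ (4)⁵·18 / (180·12⁴) = 18432/3732480 = 0.004938.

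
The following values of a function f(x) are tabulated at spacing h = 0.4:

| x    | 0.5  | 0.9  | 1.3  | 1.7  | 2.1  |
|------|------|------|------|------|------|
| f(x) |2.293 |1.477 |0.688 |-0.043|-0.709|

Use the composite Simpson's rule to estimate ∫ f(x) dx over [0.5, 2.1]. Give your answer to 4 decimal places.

1.1595

h = 0.4, n = 4.
(h/3)·[y₀ + 4y₁ + 2y₂ + 4y₃ + y₄] = 0.133333·(8.696) = 1.1595.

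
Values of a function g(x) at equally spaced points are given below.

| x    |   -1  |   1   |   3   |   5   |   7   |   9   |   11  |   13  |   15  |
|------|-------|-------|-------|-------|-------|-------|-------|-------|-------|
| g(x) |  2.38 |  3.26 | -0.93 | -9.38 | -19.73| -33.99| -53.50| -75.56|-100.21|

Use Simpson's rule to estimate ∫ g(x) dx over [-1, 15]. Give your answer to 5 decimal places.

-472.55333

h = 2, n = 8.
(h/3)·[y₀ + 4y₁ + 2y₂ + 4y₃ + 2y₄ + 4y₅ + 2y₆ + 4y₇ + y₈] = 0.666667·(-708.83) = -472.55333.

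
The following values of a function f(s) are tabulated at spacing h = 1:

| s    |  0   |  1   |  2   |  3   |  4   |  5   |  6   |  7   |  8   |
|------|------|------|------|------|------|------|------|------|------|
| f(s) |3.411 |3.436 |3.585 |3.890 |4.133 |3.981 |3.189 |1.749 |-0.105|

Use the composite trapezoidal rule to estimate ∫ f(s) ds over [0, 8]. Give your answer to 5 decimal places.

25.61600

h = 1, n = 8.
(h/2)·[y₀ + 2y₁ + 2y₂ + 2y₃ + 2y₄ + 2y₅ + 2y₆ + 2y₇ + y₈] = 0.5·(51.232) = 25.61600.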